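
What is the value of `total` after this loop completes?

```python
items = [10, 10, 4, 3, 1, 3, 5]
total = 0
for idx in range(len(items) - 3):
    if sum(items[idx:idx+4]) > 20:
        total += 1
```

Count windows with sum > 20
`total` takes the values: 0 → 1

Answer: 1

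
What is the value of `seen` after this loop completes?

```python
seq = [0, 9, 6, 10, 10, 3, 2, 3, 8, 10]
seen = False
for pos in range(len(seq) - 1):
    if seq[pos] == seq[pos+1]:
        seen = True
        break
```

Check consecutive duplicates in [0, 9, 6, 10, 10, 3, 2, 3, 8, 10]
`seen` takes the values: False → True

Answer: True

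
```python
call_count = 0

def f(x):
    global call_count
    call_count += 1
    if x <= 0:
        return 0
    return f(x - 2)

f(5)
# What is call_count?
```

Linear recursion stepping by 2: 4 calls from x=5 down to ≤0.

Answer: 4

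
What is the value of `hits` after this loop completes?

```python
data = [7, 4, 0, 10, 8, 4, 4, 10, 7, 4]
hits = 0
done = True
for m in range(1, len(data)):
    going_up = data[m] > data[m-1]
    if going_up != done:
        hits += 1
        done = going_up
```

Count direction changes in [7, 4, 0, 10, 8, 4, 4, 10, 7, 4]
`hits` takes the values: 0 → 1 → 2 → 3 → 4 → 5

Answer: 5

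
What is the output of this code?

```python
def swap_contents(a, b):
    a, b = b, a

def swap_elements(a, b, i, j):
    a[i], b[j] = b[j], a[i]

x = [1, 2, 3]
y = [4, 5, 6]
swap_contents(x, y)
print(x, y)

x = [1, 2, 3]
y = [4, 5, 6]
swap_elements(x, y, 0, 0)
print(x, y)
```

Key concept: parameter rebinding vs mutation.
Step by step:
`x = [1, 2, 3]` → x = [1, 2, 3]
`y = [4, 5, 6]` → y = [4, 5, 6]
`swap_contents(x, y)` → no visible change to tracked variables
`print(x, y)` → prints [1, 2, 3] [4, 5, 6]
`x = [1, 2, 3]` → x = [1, 2, 3]
`y = [4, 5, 6]` → y = [4, 5, 6]
`swap_elements(x, y, 0, 0)` → x = [4, 2, 3]; y = [1, 5, 6]
`print(x, y)` → prints [4, 2, 3] [1, 5, 6]

Answer:
[1, 2, 3] [4, 5, 6]
[4, 2, 3] [1, 5, 6]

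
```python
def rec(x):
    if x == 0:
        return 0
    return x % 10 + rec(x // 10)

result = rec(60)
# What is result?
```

Sum of digits of 60: 0 + 6 = 6

Answer: 6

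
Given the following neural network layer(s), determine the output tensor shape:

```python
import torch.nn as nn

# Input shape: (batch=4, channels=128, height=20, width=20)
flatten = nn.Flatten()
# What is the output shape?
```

Input: (4, 128, 20, 20) -> Output: (4, 51200)

Answer: (4, 51200)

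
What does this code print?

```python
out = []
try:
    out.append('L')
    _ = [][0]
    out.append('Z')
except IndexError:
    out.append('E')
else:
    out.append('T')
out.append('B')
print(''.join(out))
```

Execution trace: 'L' (try body) → 'E' (except IndexError) → 'B' (after the try/except). Output: LEB

Answer: LEB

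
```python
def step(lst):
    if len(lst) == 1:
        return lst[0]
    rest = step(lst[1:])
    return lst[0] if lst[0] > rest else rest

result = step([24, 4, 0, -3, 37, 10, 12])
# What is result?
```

Recursive max over [24, 4, 0, -3, 37, 10, 12] = 37

Answer: 37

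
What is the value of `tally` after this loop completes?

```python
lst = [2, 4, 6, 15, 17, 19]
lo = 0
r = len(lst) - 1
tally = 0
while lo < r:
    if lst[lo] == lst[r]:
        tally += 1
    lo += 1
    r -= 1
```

Count matching pairs from ends
`tally` takes the values: 0

Answer: 0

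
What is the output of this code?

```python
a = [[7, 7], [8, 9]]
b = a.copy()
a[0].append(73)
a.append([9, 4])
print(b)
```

Key concept: shallow copy with nested lists.
Step by step:
`a = [[7, 7], [8, 9]]` → a = [[7, 7], [8, 9]]
`b = a.copy()` → b = [[7, 7], [8, 9]]
`a[0].append(73)` → a = [[7, 7, 73], [8, 9]]; b = [[7, 7, 73], [8, 9]]
`a.append([9, 4])` → a = [[7, 7, 73], [8, 9], [9, 4]]
`print(b)` → prints [[7, 7, 73], [8, 9]]

Answer: [[7, 7, 73], [8, 9]]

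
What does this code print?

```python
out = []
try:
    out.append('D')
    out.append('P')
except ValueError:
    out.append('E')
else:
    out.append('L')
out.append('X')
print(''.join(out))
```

Execution trace: 'D' (try body) → 'P' (try body, no exception) → 'L' (else) → 'X' (after the try/except). Output: DPLX

Answer: DPLX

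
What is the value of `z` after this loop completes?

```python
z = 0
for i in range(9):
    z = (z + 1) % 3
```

Increment mod 3, 9 times = 0
`z` takes the values: 0 → 1 → 2 → 0 → 1 → 2 → 0 → 1 → 2 → 0

Answer: 0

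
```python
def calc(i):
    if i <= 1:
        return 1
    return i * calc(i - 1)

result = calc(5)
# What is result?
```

calc(5) = 5 * 4 * 3 * 2 * 1 = 120

Answer: 120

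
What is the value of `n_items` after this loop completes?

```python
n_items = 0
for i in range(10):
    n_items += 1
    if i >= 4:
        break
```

Loop breaks when i reaches 4, n_items is 5
`n_items` takes the values: 0 → 1 → 2 → 3 → 4 → 5

Answer: 5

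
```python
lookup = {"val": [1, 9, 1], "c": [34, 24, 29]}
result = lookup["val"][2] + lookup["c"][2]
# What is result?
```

Trace:
`lookup = {"val": [1, 9, 1], "c": [34, 24, 29]}` → lookup = {'val': [1, 9, 1], 'c': [34, 24, 29]}
`result = lookup["val"][2] + lookup["c"][2]` → result = 30
So result = 30

Answer: 30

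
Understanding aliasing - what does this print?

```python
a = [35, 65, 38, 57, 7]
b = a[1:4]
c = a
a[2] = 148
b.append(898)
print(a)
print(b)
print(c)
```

Key concept: slice vs alias.
Step by step:
`a = [35, 65, 38, 57, 7]` → a = [35, 65, 38, 57, 7]
`b = a[1:4]` → b = [65, 38, 57]
`c = a` → c = [35, 65, 38, 57, 7] (same object as a)
`a[2] = 148` → a = [35, 65, 148, 57, 7] (same object as c); c = [35, 65, 148, 57, 7] (same object as a)
`b.append(898)` → b = [65, 38, 57, 898]
`print(a)` → prints [35, 65, 148, 57, 7]
`print(b)` → prints [65, 38, 57, 898]
`print(c)` → prints [35, 65, 148, 57, 7]

Answer:
[35, 65, 148, 57, 7]
[65, 38, 57, 898]
[35, 65, 148, 57, 7]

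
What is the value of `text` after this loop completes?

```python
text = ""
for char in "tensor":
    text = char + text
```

Reverse 'tensor'
`text` takes the values: "" → "t" → "et" → "net" → "snet" → "osnet" → "rosnet"

Answer: "rosnet"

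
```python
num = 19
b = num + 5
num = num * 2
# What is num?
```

Trace:
`num = 19` → num = 19
`b = num + 5` → b = 24
`num = num * 2` → num = 38
So num = 38

Answer: 38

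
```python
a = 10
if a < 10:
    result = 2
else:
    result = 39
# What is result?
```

Trace:
`a = 10` → a = 10
`if a < 10: ...` → a < 10 is False, take else branch → result = 39
So result = 39

Answer: 39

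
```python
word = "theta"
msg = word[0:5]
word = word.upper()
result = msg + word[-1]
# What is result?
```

Trace:
`word = "theta"` → word = 'theta'
`msg = word[0:5]` → msg = 'theta'
`word = word.upper()` → word = 'THETA'
`result = msg + word[-1]` → result = 'thetaA'
So result = 'thetaA'

Answer: 'thetaA'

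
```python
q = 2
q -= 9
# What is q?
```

Trace:
`q = 2` → q = 2
`q -= 9` → q = -7
So q = -7

Answer: -7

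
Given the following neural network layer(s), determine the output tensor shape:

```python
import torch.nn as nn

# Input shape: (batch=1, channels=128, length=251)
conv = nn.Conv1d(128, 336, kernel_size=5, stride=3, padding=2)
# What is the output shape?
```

Input: (1, 128, 251) -> Output: (1, 336, 84)

Answer: (1, 336, 84)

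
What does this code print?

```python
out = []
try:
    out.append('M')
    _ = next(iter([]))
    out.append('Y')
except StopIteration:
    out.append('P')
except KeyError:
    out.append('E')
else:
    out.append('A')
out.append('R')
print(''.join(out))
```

Execution trace: 'M' (try body) → 'P' (except StopIteration) → 'R' (after the try/except). Output: MPR

Answer: MPR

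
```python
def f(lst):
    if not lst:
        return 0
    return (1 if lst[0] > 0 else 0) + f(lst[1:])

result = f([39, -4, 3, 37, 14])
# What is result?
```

Count of positive elements in [39, -4, 3, 37, 14] = 4

Answer: 4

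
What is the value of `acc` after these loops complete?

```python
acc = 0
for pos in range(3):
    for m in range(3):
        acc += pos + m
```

Sum of all pos+m for pos,m in 3x3
`acc` takes the values: 0 → 1 → 3 → 4 → 6 → 9 → 11 → 14 → 18

Answer: 18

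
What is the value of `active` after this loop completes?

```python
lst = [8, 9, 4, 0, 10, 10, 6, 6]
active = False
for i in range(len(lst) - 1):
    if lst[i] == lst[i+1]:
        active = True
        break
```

Check consecutive duplicates in [8, 9, 4, 0, 10, 10, 6, 6]
`active` takes the values: False → True

Answer: True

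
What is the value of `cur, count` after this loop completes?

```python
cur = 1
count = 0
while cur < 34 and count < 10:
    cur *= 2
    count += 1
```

Double until >= 34 or 10 iterations
`cur, count` takes the values: (1, 0) → (2, 0) → (2, 1) → (4, 1) → (4, 2) → (8, 2) → (8, 3) → (16, 3) → (16, 4) → (32, 4) → (32, 5) → (64, 5) → (64, 6)

Answer: 64, 6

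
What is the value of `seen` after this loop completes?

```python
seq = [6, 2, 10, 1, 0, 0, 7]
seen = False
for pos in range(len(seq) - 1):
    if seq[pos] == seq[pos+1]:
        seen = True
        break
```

Check consecutive duplicates in [6, 2, 10, 1, 0, 0, 7]
`seen` takes the values: False → True

Answer: True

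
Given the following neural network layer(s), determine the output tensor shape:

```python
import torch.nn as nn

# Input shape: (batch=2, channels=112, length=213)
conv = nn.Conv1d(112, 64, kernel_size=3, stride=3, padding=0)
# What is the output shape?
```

Input: (2, 112, 213) -> Output: (2, 64, 71)

Answer: (2, 64, 71)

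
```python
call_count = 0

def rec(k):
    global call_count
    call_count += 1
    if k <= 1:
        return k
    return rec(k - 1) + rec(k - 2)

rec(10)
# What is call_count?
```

Calls(k) = 1 + Calls(k-1) + Calls(k-2); Calls(0)=Calls(1)=1. For k=10 this gives 177.

Answer: 177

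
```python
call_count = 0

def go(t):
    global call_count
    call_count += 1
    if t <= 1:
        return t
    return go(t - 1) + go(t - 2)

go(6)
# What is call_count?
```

Calls(t) = 1 + Calls(t-1) + Calls(t-2); Calls(0)=Calls(1)=1. For t=6 this gives 25.

Answer: 25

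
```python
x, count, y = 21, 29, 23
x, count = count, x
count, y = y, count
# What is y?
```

Trace:
`x, count, y = 21, 29, 23` → x = 21; count = 29; y = 23
`x, count = count, x` → x = 29; count = 21
`count, y = y, count` → count = 23; y = 21
So y = 21

Answer: 21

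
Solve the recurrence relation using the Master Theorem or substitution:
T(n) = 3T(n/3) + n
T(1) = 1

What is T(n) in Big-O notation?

By Master Theorem: a=3, b=3, f(n)=n. Since log_3(3) = 1 and f(n) = Θ(n^1), Case 2 applies. T(n) = O(n log n).

Answer: O(n log n)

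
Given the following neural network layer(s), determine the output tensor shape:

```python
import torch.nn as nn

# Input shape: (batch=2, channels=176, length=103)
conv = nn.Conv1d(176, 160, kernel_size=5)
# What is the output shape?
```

Input: (2, 176, 103) -> Output: (2, 160, 99)

Answer: (2, 160, 99)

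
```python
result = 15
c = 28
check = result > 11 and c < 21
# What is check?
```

Trace:
`result = 15` → result = 15
`c = 28` → c = 28
`check = result > 11 and c < 21` → check = False
So check = False

Answer: False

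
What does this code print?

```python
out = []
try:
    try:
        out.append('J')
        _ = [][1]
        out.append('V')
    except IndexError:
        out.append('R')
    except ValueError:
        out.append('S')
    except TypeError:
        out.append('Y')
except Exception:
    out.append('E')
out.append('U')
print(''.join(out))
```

Execution trace: 'J' (inner try body) → 'R' (inner except IndexError) → 'U' (after the try/except). Output: JRU

Answer: JRU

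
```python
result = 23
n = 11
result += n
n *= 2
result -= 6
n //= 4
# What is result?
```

Trace:
`result = 23` → result = 23
`n = 11` → n = 11
`result += n` → result = 34
`n *= 2` → n = 22
`result -= 6` → result = 28
`n //= 4` → n = 5
So result = 28

Answer: 28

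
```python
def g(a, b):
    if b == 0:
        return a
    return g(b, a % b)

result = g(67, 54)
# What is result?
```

g(67, 54) -> g(54, 13) -> g(13, 2) -> g(2, 1) -> g(1, 0) -> 1

Answer: 1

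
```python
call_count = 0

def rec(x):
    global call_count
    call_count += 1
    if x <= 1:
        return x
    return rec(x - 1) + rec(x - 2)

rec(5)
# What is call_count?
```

Calls(x) = 1 + Calls(x-1) + Calls(x-2); Calls(0)=Calls(1)=1. For x=5 this gives 15.

Answer: 15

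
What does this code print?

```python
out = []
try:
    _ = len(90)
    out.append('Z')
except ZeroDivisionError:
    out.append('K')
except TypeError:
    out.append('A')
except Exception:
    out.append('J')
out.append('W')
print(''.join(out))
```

Execution trace: 'A' (except TypeError) → 'W' (after the try/except). Output: AW

Answer: AW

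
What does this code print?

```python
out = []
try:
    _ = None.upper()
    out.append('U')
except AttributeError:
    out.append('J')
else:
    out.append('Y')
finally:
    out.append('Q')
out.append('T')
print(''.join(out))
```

Execution trace: 'J' (except AttributeError) → 'Q' (finally) → 'T' (after the try/except). Output: JQT

Answer: JQT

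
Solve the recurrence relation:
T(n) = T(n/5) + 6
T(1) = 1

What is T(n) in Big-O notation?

Each step divides n by 5 and adds 6. After log_5(n) steps we reach T(1)=1. So T(n) = 6·log_5(n) + 1 = O(log n).

Answer: O(log n)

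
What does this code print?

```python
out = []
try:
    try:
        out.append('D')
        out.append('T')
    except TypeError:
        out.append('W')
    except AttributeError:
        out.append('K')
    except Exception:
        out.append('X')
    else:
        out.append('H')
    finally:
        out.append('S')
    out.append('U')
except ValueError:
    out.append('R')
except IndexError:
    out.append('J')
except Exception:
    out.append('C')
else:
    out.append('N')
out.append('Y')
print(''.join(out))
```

Execution trace: 'D' (inner try body) → 'T' (inner try body, no exception) → 'H' (inner else) → 'S' (inner finally) → 'U' (try body, no exception) → 'N' (else) → 'Y' (after the try/except). Output: DTHSUNY

Answer: DTHSUNY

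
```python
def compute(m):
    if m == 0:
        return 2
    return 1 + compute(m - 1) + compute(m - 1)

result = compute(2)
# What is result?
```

compute(m) = 1 + 2·compute(m-1), compute(0)=2. Closed form: (2+1)·2^2 - 1 = 11.

Answer: 11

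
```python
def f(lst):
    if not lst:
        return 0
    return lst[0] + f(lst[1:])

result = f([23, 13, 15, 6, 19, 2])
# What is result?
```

23 + 13 + 15 + 6 + 19 + 2 + 0 = 78

Answer: 78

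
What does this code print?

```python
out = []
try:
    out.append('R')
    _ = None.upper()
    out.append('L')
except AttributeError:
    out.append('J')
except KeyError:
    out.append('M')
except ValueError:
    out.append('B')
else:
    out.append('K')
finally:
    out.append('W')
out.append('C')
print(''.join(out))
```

Execution trace: 'R' (try body) → 'J' (except AttributeError) → 'W' (finally) → 'C' (after the try/except). Output: RJWC

Answer: RJWC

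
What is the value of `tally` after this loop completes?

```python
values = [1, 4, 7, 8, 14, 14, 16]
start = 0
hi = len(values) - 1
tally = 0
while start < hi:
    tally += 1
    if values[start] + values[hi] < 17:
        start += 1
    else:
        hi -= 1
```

Steps to find pair summing to 17
`tally` takes the values: 0 → 1 → 2 → 3 → 4 → 5 → 6

Answer: 6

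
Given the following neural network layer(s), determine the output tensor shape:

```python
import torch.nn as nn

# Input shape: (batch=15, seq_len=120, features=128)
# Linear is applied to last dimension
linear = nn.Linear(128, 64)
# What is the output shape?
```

Input: (15, 120, 128) -> Output: (15, 120, 64)

Answer: (15, 120, 64)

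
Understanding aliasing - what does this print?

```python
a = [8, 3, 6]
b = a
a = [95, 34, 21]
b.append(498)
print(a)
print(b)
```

Key concept: rebinding vs mutation: a is rebound to a new list, b still points at the original.
Step by step:
`a = [8, 3, 6]` → a = [8, 3, 6]
`b = a` → b = [8, 3, 6] (same object as a)
`a = [95, 34, 21]` → a = [95, 34, 21]
`b.append(498)` → b = [8, 3, 6, 498]
`print(a)` → prints [95, 34, 21]
`print(b)` → prints [8, 3, 6, 498]

Answer:
[95, 34, 21]
[8, 3, 6, 498]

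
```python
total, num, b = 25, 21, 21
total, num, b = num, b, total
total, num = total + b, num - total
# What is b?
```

Trace:
`total, num, b = 25, 21, 21` → total = 25; num = 21; b = 21
`total, num, b = num, b, total` → total = 21; num = 21; b = 25
`total, num = total + b, num - total` → total = 46; num = 0
So b = 25

Answer: 25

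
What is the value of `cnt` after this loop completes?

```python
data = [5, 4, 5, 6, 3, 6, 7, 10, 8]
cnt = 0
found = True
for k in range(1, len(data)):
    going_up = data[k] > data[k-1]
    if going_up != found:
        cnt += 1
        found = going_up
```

Count direction changes in [5, 4, 5, 6, 3, 6, 7, 10, 8]
`cnt` takes the values: 0 → 1 → 2 → 3 → 4 → 5

Answer: 5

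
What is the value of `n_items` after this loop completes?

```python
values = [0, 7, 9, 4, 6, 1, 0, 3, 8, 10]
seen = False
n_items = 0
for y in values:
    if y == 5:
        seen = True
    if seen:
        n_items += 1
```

Count elements after first 5 in [0, 7, 9, 4, 6, 1, 0, 3, 8, 10]
`n_items` takes the values: 0

Answer: 0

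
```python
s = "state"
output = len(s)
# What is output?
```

Trace:
`s = "state"` → s = 'state'
`output = len(s)` → output = 5
So output = 5

Answer: 5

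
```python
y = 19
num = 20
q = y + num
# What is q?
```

Trace:
`y = 19` → y = 19
`num = 20` → num = 20
`q = y + num` → q = 39
So q = 39

Answer: 39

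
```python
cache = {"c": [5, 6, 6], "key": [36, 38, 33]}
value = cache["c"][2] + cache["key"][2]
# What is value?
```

Trace:
`cache = {"c": [5, 6, 6], "key": [36, 38, 33]}` → cache = {'c': [5, 6, 6], 'key': [36, 38, 33]}
`value = cache["c"][2] + cache["key"][2]` → value = 39
So value = 39

Answer: 39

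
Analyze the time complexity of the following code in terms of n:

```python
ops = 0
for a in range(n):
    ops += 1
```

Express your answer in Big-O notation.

Each loop level contributes: n. Multiplying the contributions gives O(n).

Answer: O(n)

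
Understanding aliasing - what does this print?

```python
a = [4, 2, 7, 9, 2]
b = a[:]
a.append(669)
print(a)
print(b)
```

Key concept: slice [:] creates copy.
Step by step:
`a = [4, 2, 7, 9, 2]` → a = [4, 2, 7, 9, 2]
`b = a[:]` → b = [4, 2, 7, 9, 2]
`a.append(669)` → a = [4, 2, 7, 9, 2, 669]
`print(a)` → prints [4, 2, 7, 9, 2, 669]
`print(b)` → prints [4, 2, 7, 9, 2]

Answer:
[4, 2, 7, 9, 2, 669]
[4, 2, 7, 9, 2]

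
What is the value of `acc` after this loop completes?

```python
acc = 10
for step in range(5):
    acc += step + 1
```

Start at 10, add 1 to 5 = 25
`acc` takes the values: 10 → 11 → 13 → 16 → 20 → 25

Answer: 25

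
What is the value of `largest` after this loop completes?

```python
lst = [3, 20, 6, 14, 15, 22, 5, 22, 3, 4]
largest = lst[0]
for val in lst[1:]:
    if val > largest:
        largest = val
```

Maximum of [3, 20, 6, 14, 15, 22, 5, 22, 3, 4]
`largest` takes the values: 3 → 20 → 22

Answer: 22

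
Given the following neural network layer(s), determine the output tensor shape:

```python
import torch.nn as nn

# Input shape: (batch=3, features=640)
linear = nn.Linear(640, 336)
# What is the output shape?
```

Input: (3, 640) -> Output: (3, 336)

Answer: (3, 336)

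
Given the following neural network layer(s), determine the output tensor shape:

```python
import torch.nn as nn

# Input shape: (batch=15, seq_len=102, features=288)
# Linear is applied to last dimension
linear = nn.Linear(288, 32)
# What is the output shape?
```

Input: (15, 102, 288) -> Output: (15, 102, 32)

Answer: (15, 102, 32)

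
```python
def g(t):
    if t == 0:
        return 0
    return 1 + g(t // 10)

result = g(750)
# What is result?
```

Count of digits of 750: 3

Answer: 3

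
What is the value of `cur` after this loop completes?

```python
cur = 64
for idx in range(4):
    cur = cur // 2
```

Halve 4 times: 64 // 2^4 = 4
`cur` takes the values: 64 → 32 → 16 → 8 → 4

Answer: 4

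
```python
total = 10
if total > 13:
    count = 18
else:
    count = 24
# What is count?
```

Trace:
`total = 10` → total = 10
`if total > 13: ...` → total > 13 is False, take else branch → count = 24
So count = 24

Answer: 24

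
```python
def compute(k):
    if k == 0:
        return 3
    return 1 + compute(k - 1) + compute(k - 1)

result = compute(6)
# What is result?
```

compute(k) = 1 + 2·compute(k-1), compute(0)=3. Closed form: (3+1)·2^6 - 1 = 255.

Answer: 255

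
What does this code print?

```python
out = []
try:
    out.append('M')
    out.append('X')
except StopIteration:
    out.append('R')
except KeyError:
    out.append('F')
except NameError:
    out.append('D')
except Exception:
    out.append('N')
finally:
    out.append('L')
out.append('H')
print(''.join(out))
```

Execution trace: 'M' (try body) → 'X' (try body, no exception) → 'L' (finally) → 'H' (after the try/except). Output: MXLH

Answer: MXLH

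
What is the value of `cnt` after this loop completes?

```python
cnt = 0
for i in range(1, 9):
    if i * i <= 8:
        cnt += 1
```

Count numbers where i² ≤ 8
`cnt` takes the values: 0 → 1 → 2

Answer: 2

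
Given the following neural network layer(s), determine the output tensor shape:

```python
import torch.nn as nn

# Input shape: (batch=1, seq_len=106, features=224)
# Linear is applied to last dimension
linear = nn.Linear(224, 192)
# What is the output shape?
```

Input: (1, 106, 224) -> Output: (1, 106, 192)

Answer: (1, 106, 192)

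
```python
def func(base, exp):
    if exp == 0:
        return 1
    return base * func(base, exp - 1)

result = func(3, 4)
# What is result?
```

func(3, 4) = 3 * 3 * 3 * 3 = 81

Answer: 81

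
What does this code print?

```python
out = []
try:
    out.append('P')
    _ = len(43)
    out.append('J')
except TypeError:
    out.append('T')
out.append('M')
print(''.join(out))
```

Execution trace: 'P' (try body) → 'T' (except TypeError) → 'M' (after the try/except). Output: PTM

Answer: PTM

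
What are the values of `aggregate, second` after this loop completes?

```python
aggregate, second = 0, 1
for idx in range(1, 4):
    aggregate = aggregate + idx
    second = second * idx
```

Sum and factorial of 1 to 3
`aggregate, second` takes the values: (0, 1) → (1, 1) → (3, 1) → (3, 2) → (6, 2) → (6, 6)

Answer: 6, 6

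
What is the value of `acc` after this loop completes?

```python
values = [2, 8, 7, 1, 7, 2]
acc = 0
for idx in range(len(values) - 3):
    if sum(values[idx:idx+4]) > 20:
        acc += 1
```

Count windows with sum > 20
`acc` takes the values: 0 → 1

Answer: 1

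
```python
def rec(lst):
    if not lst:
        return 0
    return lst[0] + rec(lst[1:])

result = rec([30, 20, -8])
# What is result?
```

30 + 20 + (-8) + 0 = 42

Answer: 42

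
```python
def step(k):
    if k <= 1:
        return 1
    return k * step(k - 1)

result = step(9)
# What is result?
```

step(9) = 9 * 8 * 7 * 6 * 5 * 4 * 3 * 2 * 1 = 362880

Answer: 362880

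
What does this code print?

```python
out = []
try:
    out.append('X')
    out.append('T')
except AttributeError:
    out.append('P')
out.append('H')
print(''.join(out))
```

Execution trace: 'X' (try body) → 'T' (try body, no exception) → 'H' (after the try/except). Output: XTH

Answer: XTH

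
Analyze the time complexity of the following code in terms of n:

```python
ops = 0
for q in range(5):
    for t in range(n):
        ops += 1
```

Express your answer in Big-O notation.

Each loop level contributes: 1 × n. Multiplying the contributions gives O(n).

Answer: O(n)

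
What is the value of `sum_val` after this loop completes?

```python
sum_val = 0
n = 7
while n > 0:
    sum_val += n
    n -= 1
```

Sum 7 down to 1
`sum_val` takes the values: 0 → 7 → 13 → 18 → 22 → 25 → 27 → 28

Answer: 28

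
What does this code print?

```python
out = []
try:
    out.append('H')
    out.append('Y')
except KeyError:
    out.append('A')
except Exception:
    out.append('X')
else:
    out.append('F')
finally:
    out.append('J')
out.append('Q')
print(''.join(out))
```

Execution trace: 'H' (try body) → 'Y' (try body, no exception) → 'F' (else) → 'J' (finally) → 'Q' (after the try/except). Output: HYFJQ

Answer: HYFJQ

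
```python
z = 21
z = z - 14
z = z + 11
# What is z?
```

Trace:
`z = 21` → z = 21
`z = z - 14` → z = 7
`z = z + 11` → z = 18
So z = 18

Answer: 18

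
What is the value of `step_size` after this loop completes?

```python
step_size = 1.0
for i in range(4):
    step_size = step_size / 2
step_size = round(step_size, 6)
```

Halving LR 4 times: 1 / 2^4
`step_size` takes the values: 1.0 → 0.5 → 0.25 → 0.125 → 0.0625

Answer: 0.0625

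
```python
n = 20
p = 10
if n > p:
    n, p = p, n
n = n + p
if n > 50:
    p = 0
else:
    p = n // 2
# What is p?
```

Trace:
`n = 20` → n = 20
`p = 10` → p = 10
`if n > p: ...` → n > p is True → n = 10; p = 20
`n = n + p` → n = 30
`if n > 50: ...` → n > 50 is False, take else branch → p = 15
So p = 15

Answer: 15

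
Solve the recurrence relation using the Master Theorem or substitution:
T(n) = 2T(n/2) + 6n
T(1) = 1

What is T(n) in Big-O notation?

By Master Theorem: a=2, b=2, f(n)=6n. Since log_2(2) = 1 and f(n) = Θ(n^1), Case 2 applies. T(n) = O(n log n).

Answer: O(n log n)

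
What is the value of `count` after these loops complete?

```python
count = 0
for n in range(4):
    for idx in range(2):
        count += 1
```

4 * 2 = 8
`count` takes the values: 0 → 1 → 2 → 3 → 4 → 5 → 6 → 7 → 8

Answer: 8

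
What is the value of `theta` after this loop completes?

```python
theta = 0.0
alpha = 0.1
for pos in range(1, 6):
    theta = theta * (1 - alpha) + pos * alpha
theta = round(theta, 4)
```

Moving average with lr=0.1
`theta` takes the values: 0.0 → 0.1 → 0.29 → 0.561 → 0.9049 → 1.31441 → 1.3144

Answer: 1.3144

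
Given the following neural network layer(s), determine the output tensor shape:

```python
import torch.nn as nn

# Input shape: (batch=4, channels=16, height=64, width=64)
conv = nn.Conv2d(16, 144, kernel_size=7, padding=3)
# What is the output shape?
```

Input: (4, 16, 64, 64) -> Output: (4, 144, 64, 64)

Answer: (4, 144, 64, 64)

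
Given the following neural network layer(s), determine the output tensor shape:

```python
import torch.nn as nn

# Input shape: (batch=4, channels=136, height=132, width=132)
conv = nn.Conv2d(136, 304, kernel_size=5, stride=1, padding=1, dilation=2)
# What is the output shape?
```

Input: (4, 136, 132, 132) -> Output: (4, 304, 126, 126)

Answer: (4, 304, 126, 126)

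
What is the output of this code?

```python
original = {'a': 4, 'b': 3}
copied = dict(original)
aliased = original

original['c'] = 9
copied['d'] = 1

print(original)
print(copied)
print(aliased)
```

Key concept: dict() creates copy, assignment creates alias.
Step by step:
`original = {'a': 4, 'b': 3}` → original = {'a': 4, 'b': 3}
`copied = dict(original)` → copied = {'a': 4, 'b': 3}
`aliased = original` → aliased = {'a': 4, 'b': 3} (same object as original)
`original['c'] = 9` → original = {'a': 4, 'b': 3, 'c': 9} (same object as aliased); aliased = {'a': 4, 'b': 3, 'c': 9} (same object as original)
`copied['d'] = 1` → copied = {'a': 4, 'b': 3, 'd': 1}
`print(original)` → prints {'a': 4, 'b': 3, 'c': 9}
`print(copied)` → prints {'a': 4, 'b': 3, 'd': 1}
`print(aliased)` → prints {'a': 4, 'b': 3, 'c': 9}

Answer:
{'a': 4, 'b': 3, 'c': 9}
{'a': 4, 'b': 3, 'd': 1}
{'a': 4, 'b': 3, 'c': 9}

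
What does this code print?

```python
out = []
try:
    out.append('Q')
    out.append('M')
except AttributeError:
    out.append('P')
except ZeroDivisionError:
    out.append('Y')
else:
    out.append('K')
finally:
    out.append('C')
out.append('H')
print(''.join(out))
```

Execution trace: 'Q' (try body) → 'M' (try body, no exception) → 'K' (else) → 'C' (finally) → 'H' (after the try/except). Output: QMKCH

Answer: QMKCH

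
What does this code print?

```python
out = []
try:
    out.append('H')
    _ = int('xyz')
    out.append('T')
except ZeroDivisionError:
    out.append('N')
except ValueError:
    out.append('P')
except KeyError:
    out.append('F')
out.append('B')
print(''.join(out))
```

Execution trace: 'H' (try body) → 'P' (except ValueError) → 'B' (after the try/except). Output: HPB

Answer: HPB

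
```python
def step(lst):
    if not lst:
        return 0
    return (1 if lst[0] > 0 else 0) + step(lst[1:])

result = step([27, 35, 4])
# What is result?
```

Count of positive elements in [27, 35, 4] = 3

Answer: 3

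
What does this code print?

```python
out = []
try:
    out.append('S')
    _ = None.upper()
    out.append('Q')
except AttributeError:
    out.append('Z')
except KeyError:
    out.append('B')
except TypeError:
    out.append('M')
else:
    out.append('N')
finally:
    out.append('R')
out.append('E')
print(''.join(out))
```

Execution trace: 'S' (try body) → 'Z' (except AttributeError) → 'R' (finally) → 'E' (after the try/except). Output: SZRE

Answer: SZRE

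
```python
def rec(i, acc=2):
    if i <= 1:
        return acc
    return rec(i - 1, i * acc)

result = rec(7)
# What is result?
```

Accumulator trace (n, acc): (7, 2) -> (6, 14) -> (5, 84) -> (4, 420) -> (3, 1680) -> (2, 5040) -> (1, 10080) -> return 10080

Answer: 10080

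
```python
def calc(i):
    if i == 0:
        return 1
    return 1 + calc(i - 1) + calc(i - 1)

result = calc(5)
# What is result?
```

calc(i) = 1 + 2·calc(i-1), calc(0)=1. Closed form: (1+1)·2^5 - 1 = 63.

Answer: 63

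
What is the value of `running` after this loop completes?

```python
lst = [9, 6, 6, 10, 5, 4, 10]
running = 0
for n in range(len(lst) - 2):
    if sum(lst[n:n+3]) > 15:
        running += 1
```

Count windows with sum > 15
`running` takes the values: 0 → 1 → 2 → 3 → 4 → 5

Answer: 5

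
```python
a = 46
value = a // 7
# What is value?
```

Trace:
`a = 46` → a = 46
`value = a // 7` → value = 6
So value = 6

Answer: 6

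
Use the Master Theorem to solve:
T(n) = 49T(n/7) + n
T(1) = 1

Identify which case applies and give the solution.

a=49, b=7, f(n)=n. log_7(49) = 2. Since c=1 < 2, Case 1 applies: T(n) = Θ(n^log_b(a)) = O(n^2).

Answer: O(n^2) - Case 1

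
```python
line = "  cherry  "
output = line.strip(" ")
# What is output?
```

Trace:
`line = "  cherry  "` → line = '  cherry  '
`output = line.strip(" ")` → output = 'cherry'
So output = 'cherry'

Answer: 'cherry'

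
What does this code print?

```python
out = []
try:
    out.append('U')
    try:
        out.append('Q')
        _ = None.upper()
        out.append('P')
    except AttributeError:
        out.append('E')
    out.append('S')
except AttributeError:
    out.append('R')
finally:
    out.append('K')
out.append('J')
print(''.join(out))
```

Execution trace: 'U' (try body) → 'Q' (inner try body) → 'E' (inner except AttributeError) → 'S' (try body, no exception) → 'K' (finally) → 'J' (after the try/except). Output: UQESKJ

Answer: UQESKJ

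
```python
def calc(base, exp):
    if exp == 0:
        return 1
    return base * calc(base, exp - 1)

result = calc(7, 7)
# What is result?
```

calc(7, 7) = 7 * 7 * 7 * 7 * 7 * 7 * 7 = 823543

Answer: 823543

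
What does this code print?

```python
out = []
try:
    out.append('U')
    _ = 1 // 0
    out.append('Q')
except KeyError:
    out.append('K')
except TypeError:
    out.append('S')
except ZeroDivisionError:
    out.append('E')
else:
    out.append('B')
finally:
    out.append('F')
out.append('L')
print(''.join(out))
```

Execution trace: 'U' (try body) → 'E' (except ZeroDivisionError) → 'F' (finally) → 'L' (after the try/except). Output: UEFL

Answer: UEFL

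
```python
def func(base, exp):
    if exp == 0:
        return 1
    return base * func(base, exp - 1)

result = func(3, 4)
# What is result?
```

func(3, 4) = 3 * 3 * 3 * 3 = 81

Answer: 81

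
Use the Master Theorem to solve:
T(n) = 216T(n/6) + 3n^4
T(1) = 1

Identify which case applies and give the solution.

a=216, b=6, f(n)=3n^4. log_6(216) = 3. Since c=4 > 3 and the regularity condition holds (216(n/6)^4 = (216/6^4)n^4 with 216/6^4 < 1), Case 3 applies: T(n) = Θ(f(n)) = O(n^4).

Answer: O(n^4) - Case 3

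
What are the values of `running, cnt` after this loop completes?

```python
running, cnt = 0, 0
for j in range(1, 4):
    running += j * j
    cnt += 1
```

Sum of squares and count
`running, cnt` takes the values: (0, 0) → (1, 0) → (1, 1) → (5, 1) → (5, 2) → (14, 2) → (14, 3)

Answer: 14, 3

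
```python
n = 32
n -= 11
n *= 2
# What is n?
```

Trace:
`n = 32` → n = 32
`n -= 11` → n = 21
`n *= 2` → n = 42
So n = 42

Answer: 42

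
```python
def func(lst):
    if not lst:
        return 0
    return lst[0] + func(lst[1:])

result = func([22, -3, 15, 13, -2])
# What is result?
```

22 + (-3) + 15 + 13 + (-2) + 0 = 45

Answer: 45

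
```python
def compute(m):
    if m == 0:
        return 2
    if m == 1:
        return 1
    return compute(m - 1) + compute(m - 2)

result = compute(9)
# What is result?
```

Build up from base cases: compute(0)=2, compute(1)=1, compute(2)=3, compute(3)=4, compute(4)=7, compute(5)=11, compute(6)=18, ..., compute(9)=76

Answer: 76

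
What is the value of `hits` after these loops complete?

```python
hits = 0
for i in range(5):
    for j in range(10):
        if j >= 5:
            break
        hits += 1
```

Inner breaks at 5, outer runs 5 times
`hits` takes the values: 0 → 1 → 2 → 3 → 4 → 5 → 6 → 7 → 8 → 9 → 10 → 11 → 12 → 13 → 14 → 15 → 16 → 17 → 18 → 19 → 20 → 21 → 22 → 23 → 24 → 25

Answer: 25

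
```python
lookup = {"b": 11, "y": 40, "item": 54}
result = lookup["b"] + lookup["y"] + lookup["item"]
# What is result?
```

Trace:
`lookup = {"b": 11, "y": 40, "item": 54}` → lookup = {'b': 11, 'y': 40, 'item': 54}
`result = lookup["b"] + lookup["y"] + lookup["item"]` → result = 105
So result = 105

Answer: 105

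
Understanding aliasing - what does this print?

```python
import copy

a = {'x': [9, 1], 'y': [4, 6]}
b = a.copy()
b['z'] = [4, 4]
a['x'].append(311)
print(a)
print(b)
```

Key concept: shallow copy of dict with mutable values.
Step by step:
`a = {'x': [9, 1], 'y': [4, 6]}` → a = {'x': [9, 1], 'y': [4, 6]}
`b = a.copy()` → b = {'x': [9, 1], 'y': [4, 6]}
`b['z'] = [4, 4]` → b = {'x': [9, 1], 'y': [4, 6], 'z': [4, 4]}
`a['x'].append(311)` → a = {'x': [9, 1, 311], 'y': [4, 6]}; b = {'x': [9, 1, 311], 'y': [4, 6], 'z': [4, 4]}
`print(a)` → prints {'x': [9, 1, 311], 'y': [4, 6]}
`print(b)` → prints {'x': [9, 1, 311], 'y': [4, 6], 'z': [4, 4]}

Answer:
{'x': [9, 1, 311], 'y': [4, 6]}
{'x': [9, 1, 311], 'y': [4, 6], 'z': [4, 4]}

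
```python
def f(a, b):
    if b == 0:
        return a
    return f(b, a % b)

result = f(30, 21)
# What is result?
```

f(30, 21) -> f(21, 9) -> f(9, 3) -> f(3, 0) -> 3

Answer: 3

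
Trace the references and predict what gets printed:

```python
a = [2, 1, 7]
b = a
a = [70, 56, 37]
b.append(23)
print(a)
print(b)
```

Key concept: rebinding vs mutation: a is rebound to a new list, b still points at the original.
Step by step:
`a = [2, 1, 7]` → a = [2, 1, 7]
`b = a` → b = [2, 1, 7] (same object as a)
`a = [70, 56, 37]` → a = [70, 56, 37]
`b.append(23)` → b = [2, 1, 7, 23]
`print(a)` → prints [70, 56, 37]
`print(b)` → prints [2, 1, 7, 23]

Answer:
[70, 56, 37]
[2, 1, 7, 23]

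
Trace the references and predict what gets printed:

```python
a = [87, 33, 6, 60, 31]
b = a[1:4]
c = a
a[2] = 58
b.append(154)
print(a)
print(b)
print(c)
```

Key concept: slice vs alias.
Step by step:
`a = [87, 33, 6, 60, 31]` → a = [87, 33, 6, 60, 31]
`b = a[1:4]` → b = [33, 6, 60]
`c = a` → c = [87, 33, 6, 60, 31] (same object as a)
`a[2] = 58` → a = [87, 33, 58, 60, 31] (same object as c); c = [87, 33, 58, 60, 31] (same object as a)
`b.append(154)` → b = [33, 6, 60, 154]
`print(a)` → prints [87, 33, 58, 60, 31]
`print(b)` → prints [33, 6, 60, 154]
`print(c)` → prints [87, 33, 58, 60, 31]

Answer:
[87, 33, 58, 60, 31]
[33, 6, 60, 154]
[87, 33, 58, 60, 31]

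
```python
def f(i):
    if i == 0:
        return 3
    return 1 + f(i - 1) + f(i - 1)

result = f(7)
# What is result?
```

f(i) = 1 + 2·f(i-1), f(0)=3. Closed form: (3+1)·2^7 - 1 = 511.

Answer: 511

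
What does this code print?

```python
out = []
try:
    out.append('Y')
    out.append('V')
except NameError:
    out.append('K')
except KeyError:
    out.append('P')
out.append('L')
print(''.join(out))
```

Execution trace: 'Y' (try body) → 'V' (try body, no exception) → 'L' (after the try/except). Output: YVL

Answer: YVL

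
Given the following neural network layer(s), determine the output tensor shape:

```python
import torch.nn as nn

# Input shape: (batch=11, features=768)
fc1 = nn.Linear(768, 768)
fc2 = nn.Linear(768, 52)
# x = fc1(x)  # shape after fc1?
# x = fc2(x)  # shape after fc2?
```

Input: (11, 768) -> after fc1: (11, 768) -> Output: (11, 52)

Answer: (11, 52)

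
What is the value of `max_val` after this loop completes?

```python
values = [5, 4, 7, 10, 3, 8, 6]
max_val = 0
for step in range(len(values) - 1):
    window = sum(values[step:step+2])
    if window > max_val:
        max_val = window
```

Max sum of 2-element window in [5, 4, 7, 10, 3, 8, 6]
`max_val` takes the values: 0 → 9 → 11 → 17

Answer: 17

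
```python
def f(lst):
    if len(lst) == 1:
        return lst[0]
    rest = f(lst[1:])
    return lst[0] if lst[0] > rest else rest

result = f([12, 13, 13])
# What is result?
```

Recursive max over [12, 13, 13] = 13

Answer: 13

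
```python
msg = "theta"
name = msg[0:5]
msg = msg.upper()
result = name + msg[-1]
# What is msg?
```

Trace:
`msg = "theta"` → msg = 'theta'
`name = msg[0:5]` → name = 'theta'
`msg = msg.upper()` → msg = 'THETA'
`result = name + msg[-1]` → result = 'thetaA'
So msg = 'THETA'

Answer: 'THETA'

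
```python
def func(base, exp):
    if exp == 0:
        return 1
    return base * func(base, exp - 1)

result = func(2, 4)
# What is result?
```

func(2, 4) = 2 * 2 * 2 * 2 = 16

Answer: 16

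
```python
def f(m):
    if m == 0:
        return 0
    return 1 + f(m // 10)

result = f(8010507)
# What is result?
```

Count of digits of 8010507: 7

Answer: 7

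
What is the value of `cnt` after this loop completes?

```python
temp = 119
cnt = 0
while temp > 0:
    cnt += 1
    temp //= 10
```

Count digits by repeated division by 10
`cnt` takes the values: 0 → 1 → 2 → 3

Answer: 3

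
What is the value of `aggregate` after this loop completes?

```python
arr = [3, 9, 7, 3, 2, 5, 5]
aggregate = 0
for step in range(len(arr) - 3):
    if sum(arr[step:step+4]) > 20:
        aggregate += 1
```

Count windows with sum > 20
`aggregate` takes the values: 0 → 1 → 2

Answer: 2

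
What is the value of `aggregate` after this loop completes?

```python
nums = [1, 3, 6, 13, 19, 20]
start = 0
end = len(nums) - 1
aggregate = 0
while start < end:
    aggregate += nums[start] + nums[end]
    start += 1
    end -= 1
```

Sum of pairs from ends
`aggregate` takes the values: 0 → 21 → 43 → 62

Answer: 62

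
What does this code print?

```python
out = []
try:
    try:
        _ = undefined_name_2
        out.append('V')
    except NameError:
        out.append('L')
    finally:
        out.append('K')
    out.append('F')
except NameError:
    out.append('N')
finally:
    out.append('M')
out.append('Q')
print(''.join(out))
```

Execution trace: 'L' (inner except NameError) → 'K' (inner finally) → 'F' (try body, no exception) → 'M' (finally) → 'Q' (after the try/except). Output: LKFMQ

Answer: LKFMQ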